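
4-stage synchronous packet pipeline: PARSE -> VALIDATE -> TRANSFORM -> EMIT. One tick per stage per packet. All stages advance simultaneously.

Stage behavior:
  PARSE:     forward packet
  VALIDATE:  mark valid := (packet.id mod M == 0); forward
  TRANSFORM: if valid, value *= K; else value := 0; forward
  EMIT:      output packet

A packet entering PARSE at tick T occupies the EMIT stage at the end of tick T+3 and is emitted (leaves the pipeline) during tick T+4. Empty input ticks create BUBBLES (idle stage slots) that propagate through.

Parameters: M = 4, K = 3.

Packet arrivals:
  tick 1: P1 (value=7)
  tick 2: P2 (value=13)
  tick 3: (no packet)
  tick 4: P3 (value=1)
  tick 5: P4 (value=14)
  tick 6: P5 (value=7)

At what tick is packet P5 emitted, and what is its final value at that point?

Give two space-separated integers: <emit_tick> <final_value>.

Tick 1: [PARSE:P1(v=7,ok=F), VALIDATE:-, TRANSFORM:-, EMIT:-] out:-; in:P1
Tick 2: [PARSE:P2(v=13,ok=F), VALIDATE:P1(v=7,ok=F), TRANSFORM:-, EMIT:-] out:-; in:P2
Tick 3: [PARSE:-, VALIDATE:P2(v=13,ok=F), TRANSFORM:P1(v=0,ok=F), EMIT:-] out:-; in:-
Tick 4: [PARSE:P3(v=1,ok=F), VALIDATE:-, TRANSFORM:P2(v=0,ok=F), EMIT:P1(v=0,ok=F)] out:-; in:P3
Tick 5: [PARSE:P4(v=14,ok=F), VALIDATE:P3(v=1,ok=F), TRANSFORM:-, EMIT:P2(v=0,ok=F)] out:P1(v=0); in:P4
Tick 6: [PARSE:P5(v=7,ok=F), VALIDATE:P4(v=14,ok=T), TRANSFORM:P3(v=0,ok=F), EMIT:-] out:P2(v=0); in:P5
Tick 7: [PARSE:-, VALIDATE:P5(v=7,ok=F), TRANSFORM:P4(v=42,ok=T), EMIT:P3(v=0,ok=F)] out:-; in:-
Tick 8: [PARSE:-, VALIDATE:-, TRANSFORM:P5(v=0,ok=F), EMIT:P4(v=42,ok=T)] out:P3(v=0); in:-
Tick 9: [PARSE:-, VALIDATE:-, TRANSFORM:-, EMIT:P5(v=0,ok=F)] out:P4(v=42); in:-
Tick 10: [PARSE:-, VALIDATE:-, TRANSFORM:-, EMIT:-] out:P5(v=0); in:-
P5: arrives tick 6, valid=False (id=5, id%4=1), emit tick 10, final value 0

Answer: 10 0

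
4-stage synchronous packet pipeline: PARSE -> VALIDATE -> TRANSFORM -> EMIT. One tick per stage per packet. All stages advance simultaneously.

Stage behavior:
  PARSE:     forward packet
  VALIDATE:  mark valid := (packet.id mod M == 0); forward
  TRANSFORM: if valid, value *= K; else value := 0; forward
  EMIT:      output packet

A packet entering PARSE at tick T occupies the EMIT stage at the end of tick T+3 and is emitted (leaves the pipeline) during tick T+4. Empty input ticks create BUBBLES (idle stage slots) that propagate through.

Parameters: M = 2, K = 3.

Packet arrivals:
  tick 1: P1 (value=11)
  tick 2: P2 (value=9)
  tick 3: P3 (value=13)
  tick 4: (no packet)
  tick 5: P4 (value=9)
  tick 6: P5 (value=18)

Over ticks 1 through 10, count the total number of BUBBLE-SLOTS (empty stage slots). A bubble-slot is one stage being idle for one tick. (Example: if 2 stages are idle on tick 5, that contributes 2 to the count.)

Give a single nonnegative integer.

Tick 1: [PARSE:P1(v=11,ok=F), VALIDATE:-, TRANSFORM:-, EMIT:-] out:-; bubbles=3
Tick 2: [PARSE:P2(v=9,ok=F), VALIDATE:P1(v=11,ok=F), TRANSFORM:-, EMIT:-] out:-; bubbles=2
Tick 3: [PARSE:P3(v=13,ok=F), VALIDATE:P2(v=9,ok=T), TRANSFORM:P1(v=0,ok=F), EMIT:-] out:-; bubbles=1
Tick 4: [PARSE:-, VALIDATE:P3(v=13,ok=F), TRANSFORM:P2(v=27,ok=T), EMIT:P1(v=0,ok=F)] out:-; bubbles=1
Tick 5: [PARSE:P4(v=9,ok=F), VALIDATE:-, TRANSFORM:P3(v=0,ok=F), EMIT:P2(v=27,ok=T)] out:P1(v=0); bubbles=1
Tick 6: [PARSE:P5(v=18,ok=F), VALIDATE:P4(v=9,ok=T), TRANSFORM:-, EMIT:P3(v=0,ok=F)] out:P2(v=27); bubbles=1
Tick 7: [PARSE:-, VALIDATE:P5(v=18,ok=F), TRANSFORM:P4(v=27,ok=T), EMIT:-] out:P3(v=0); bubbles=2
Tick 8: [PARSE:-, VALIDATE:-, TRANSFORM:P5(v=0,ok=F), EMIT:P4(v=27,ok=T)] out:-; bubbles=2
Tick 9: [PARSE:-, VALIDATE:-, TRANSFORM:-, EMIT:P5(v=0,ok=F)] out:P4(v=27); bubbles=3
Tick 10: [PARSE:-, VALIDATE:-, TRANSFORM:-, EMIT:-] out:P5(v=0); bubbles=4
Total bubble-slots: 20

Answer: 20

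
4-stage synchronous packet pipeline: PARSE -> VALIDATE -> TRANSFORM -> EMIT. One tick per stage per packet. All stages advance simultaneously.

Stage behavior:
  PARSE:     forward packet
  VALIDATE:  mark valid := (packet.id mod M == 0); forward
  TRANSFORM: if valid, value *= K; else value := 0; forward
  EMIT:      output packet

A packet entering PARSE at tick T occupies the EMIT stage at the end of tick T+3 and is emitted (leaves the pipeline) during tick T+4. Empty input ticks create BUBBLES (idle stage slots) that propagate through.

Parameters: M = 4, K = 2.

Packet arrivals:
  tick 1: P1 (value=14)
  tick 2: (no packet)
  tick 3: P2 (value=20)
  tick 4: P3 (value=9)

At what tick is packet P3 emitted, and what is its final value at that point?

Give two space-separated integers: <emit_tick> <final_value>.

Tick 1: [PARSE:P1(v=14,ok=F), VALIDATE:-, TRANSFORM:-, EMIT:-] out:-; in:P1
Tick 2: [PARSE:-, VALIDATE:P1(v=14,ok=F), TRANSFORM:-, EMIT:-] out:-; in:-
Tick 3: [PARSE:P2(v=20,ok=F), VALIDATE:-, TRANSFORM:P1(v=0,ok=F), EMIT:-] out:-; in:P2
Tick 4: [PARSE:P3(v=9,ok=F), VALIDATE:P2(v=20,ok=F), TRANSFORM:-, EMIT:P1(v=0,ok=F)] out:-; in:P3
Tick 5: [PARSE:-, VALIDATE:P3(v=9,ok=F), TRANSFORM:P2(v=0,ok=F), EMIT:-] out:P1(v=0); in:-
Tick 6: [PARSE:-, VALIDATE:-, TRANSFORM:P3(v=0,ok=F), EMIT:P2(v=0,ok=F)] out:-; in:-
Tick 7: [PARSE:-, VALIDATE:-, TRANSFORM:-, EMIT:P3(v=0,ok=F)] out:P2(v=0); in:-
Tick 8: [PARSE:-, VALIDATE:-, TRANSFORM:-, EMIT:-] out:P3(v=0); in:-
P3: arrives tick 4, valid=False (id=3, id%4=3), emit tick 8, final value 0

Answer: 8 0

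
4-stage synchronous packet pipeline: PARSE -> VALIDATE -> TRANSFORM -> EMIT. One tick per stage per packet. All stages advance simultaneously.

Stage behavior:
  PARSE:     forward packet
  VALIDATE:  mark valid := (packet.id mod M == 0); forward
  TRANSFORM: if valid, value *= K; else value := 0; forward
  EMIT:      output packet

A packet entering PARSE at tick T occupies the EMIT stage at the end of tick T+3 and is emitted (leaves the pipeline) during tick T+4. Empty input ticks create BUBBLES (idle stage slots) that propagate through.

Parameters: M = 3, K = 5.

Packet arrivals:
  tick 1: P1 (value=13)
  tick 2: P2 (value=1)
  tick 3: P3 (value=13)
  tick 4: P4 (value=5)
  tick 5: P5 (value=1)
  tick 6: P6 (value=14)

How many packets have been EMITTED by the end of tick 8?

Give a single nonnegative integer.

Tick 1: [PARSE:P1(v=13,ok=F), VALIDATE:-, TRANSFORM:-, EMIT:-] out:-; in:P1
Tick 2: [PARSE:P2(v=1,ok=F), VALIDATE:P1(v=13,ok=F), TRANSFORM:-, EMIT:-] out:-; in:P2
Tick 3: [PARSE:P3(v=13,ok=F), VALIDATE:P2(v=1,ok=F), TRANSFORM:P1(v=0,ok=F), EMIT:-] out:-; in:P3
Tick 4: [PARSE:P4(v=5,ok=F), VALIDATE:P3(v=13,ok=T), TRANSFORM:P2(v=0,ok=F), EMIT:P1(v=0,ok=F)] out:-; in:P4
Tick 5: [PARSE:P5(v=1,ok=F), VALIDATE:P4(v=5,ok=F), TRANSFORM:P3(v=65,ok=T), EMIT:P2(v=0,ok=F)] out:P1(v=0); in:P5
Tick 6: [PARSE:P6(v=14,ok=F), VALIDATE:P5(v=1,ok=F), TRANSFORM:P4(v=0,ok=F), EMIT:P3(v=65,ok=T)] out:P2(v=0); in:P6
Tick 7: [PARSE:-, VALIDATE:P6(v=14,ok=T), TRANSFORM:P5(v=0,ok=F), EMIT:P4(v=0,ok=F)] out:P3(v=65); in:-
Tick 8: [PARSE:-, VALIDATE:-, TRANSFORM:P6(v=70,ok=T), EMIT:P5(v=0,ok=F)] out:P4(v=0); in:-
Emitted by tick 8: ['P1', 'P2', 'P3', 'P4']

Answer: 4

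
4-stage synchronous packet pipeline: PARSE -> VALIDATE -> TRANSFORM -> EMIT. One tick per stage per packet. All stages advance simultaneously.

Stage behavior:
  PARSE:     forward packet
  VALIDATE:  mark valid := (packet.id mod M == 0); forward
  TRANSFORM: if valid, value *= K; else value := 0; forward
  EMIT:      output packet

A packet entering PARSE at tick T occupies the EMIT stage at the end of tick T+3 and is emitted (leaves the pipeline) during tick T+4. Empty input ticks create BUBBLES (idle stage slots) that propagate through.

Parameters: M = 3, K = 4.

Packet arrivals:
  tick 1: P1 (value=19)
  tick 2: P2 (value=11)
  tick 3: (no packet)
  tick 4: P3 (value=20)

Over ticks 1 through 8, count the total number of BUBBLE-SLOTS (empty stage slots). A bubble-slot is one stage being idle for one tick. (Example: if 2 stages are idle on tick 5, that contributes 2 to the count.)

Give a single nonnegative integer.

Tick 1: [PARSE:P1(v=19,ok=F), VALIDATE:-, TRANSFORM:-, EMIT:-] out:-; bubbles=3
Tick 2: [PARSE:P2(v=11,ok=F), VALIDATE:P1(v=19,ok=F), TRANSFORM:-, EMIT:-] out:-; bubbles=2
Tick 3: [PARSE:-, VALIDATE:P2(v=11,ok=F), TRANSFORM:P1(v=0,ok=F), EMIT:-] out:-; bubbles=2
Tick 4: [PARSE:P3(v=20,ok=F), VALIDATE:-, TRANSFORM:P2(v=0,ok=F), EMIT:P1(v=0,ok=F)] out:-; bubbles=1
Tick 5: [PARSE:-, VALIDATE:P3(v=20,ok=T), TRANSFORM:-, EMIT:P2(v=0,ok=F)] out:P1(v=0); bubbles=2
Tick 6: [PARSE:-, VALIDATE:-, TRANSFORM:P3(v=80,ok=T), EMIT:-] out:P2(v=0); bubbles=3
Tick 7: [PARSE:-, VALIDATE:-, TRANSFORM:-, EMIT:P3(v=80,ok=T)] out:-; bubbles=3
Tick 8: [PARSE:-, VALIDATE:-, TRANSFORM:-, EMIT:-] out:P3(v=80); bubbles=4
Total bubble-slots: 20

Answer: 20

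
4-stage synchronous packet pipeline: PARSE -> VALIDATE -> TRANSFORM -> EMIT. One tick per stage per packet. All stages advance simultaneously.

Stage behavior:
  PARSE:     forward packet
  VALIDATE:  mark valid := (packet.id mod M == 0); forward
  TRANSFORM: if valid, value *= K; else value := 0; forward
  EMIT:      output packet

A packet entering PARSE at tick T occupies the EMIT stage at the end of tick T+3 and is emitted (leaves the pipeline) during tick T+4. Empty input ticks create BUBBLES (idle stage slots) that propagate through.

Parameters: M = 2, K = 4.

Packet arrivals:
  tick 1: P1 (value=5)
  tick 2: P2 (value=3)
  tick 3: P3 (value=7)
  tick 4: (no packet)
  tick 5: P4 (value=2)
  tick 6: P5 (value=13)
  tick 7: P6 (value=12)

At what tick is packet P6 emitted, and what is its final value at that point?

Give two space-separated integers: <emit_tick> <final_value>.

Tick 1: [PARSE:P1(v=5,ok=F), VALIDATE:-, TRANSFORM:-, EMIT:-] out:-; in:P1
Tick 2: [PARSE:P2(v=3,ok=F), VALIDATE:P1(v=5,ok=F), TRANSFORM:-, EMIT:-] out:-; in:P2
Tick 3: [PARSE:P3(v=7,ok=F), VALIDATE:P2(v=3,ok=T), TRANSFORM:P1(v=0,ok=F), EMIT:-] out:-; in:P3
Tick 4: [PARSE:-, VALIDATE:P3(v=7,ok=F), TRANSFORM:P2(v=12,ok=T), EMIT:P1(v=0,ok=F)] out:-; in:-
Tick 5: [PARSE:P4(v=2,ok=F), VALIDATE:-, TRANSFORM:P3(v=0,ok=F), EMIT:P2(v=12,ok=T)] out:P1(v=0); in:P4
Tick 6: [PARSE:P5(v=13,ok=F), VALIDATE:P4(v=2,ok=T), TRANSFORM:-, EMIT:P3(v=0,ok=F)] out:P2(v=12); in:P5
Tick 7: [PARSE:P6(v=12,ok=F), VALIDATE:P5(v=13,ok=F), TRANSFORM:P4(v=8,ok=T), EMIT:-] out:P3(v=0); in:P6
Tick 8: [PARSE:-, VALIDATE:P6(v=12,ok=T), TRANSFORM:P5(v=0,ok=F), EMIT:P4(v=8,ok=T)] out:-; in:-
Tick 9: [PARSE:-, VALIDATE:-, TRANSFORM:P6(v=48,ok=T), EMIT:P5(v=0,ok=F)] out:P4(v=8); in:-
Tick 10: [PARSE:-, VALIDATE:-, TRANSFORM:-, EMIT:P6(v=48,ok=T)] out:P5(v=0); in:-
Tick 11: [PARSE:-, VALIDATE:-, TRANSFORM:-, EMIT:-] out:P6(v=48); in:-
P6: arrives tick 7, valid=True (id=6, id%2=0), emit tick 11, final value 48

Answer: 11 48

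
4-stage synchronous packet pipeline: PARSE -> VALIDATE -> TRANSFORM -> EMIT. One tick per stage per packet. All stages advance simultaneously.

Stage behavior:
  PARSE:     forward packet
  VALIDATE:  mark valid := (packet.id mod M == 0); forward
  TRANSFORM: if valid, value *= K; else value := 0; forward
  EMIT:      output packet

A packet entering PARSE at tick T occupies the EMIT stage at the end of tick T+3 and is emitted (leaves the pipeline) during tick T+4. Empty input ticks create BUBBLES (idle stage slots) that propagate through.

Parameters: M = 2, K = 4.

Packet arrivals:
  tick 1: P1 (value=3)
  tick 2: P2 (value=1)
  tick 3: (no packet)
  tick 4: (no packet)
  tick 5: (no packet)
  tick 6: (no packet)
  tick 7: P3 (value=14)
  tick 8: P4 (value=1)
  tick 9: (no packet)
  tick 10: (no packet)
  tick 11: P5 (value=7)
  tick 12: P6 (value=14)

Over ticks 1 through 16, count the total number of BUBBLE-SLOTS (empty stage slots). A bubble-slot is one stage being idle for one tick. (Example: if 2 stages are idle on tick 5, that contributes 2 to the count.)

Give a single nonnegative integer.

Answer: 40

Derivation:
Tick 1: [PARSE:P1(v=3,ok=F), VALIDATE:-, TRANSFORM:-, EMIT:-] out:-; bubbles=3
Tick 2: [PARSE:P2(v=1,ok=F), VALIDATE:P1(v=3,ok=F), TRANSFORM:-, EMIT:-] out:-; bubbles=2
Tick 3: [PARSE:-, VALIDATE:P2(v=1,ok=T), TRANSFORM:P1(v=0,ok=F), EMIT:-] out:-; bubbles=2
Tick 4: [PARSE:-, VALIDATE:-, TRANSFORM:P2(v=4,ok=T), EMIT:P1(v=0,ok=F)] out:-; bubbles=2
Tick 5: [PARSE:-, VALIDATE:-, TRANSFORM:-, EMIT:P2(v=4,ok=T)] out:P1(v=0); bubbles=3
Tick 6: [PARSE:-, VALIDATE:-, TRANSFORM:-, EMIT:-] out:P2(v=4); bubbles=4
Tick 7: [PARSE:P3(v=14,ok=F), VALIDATE:-, TRANSFORM:-, EMIT:-] out:-; bubbles=3
Tick 8: [PARSE:P4(v=1,ok=F), VALIDATE:P3(v=14,ok=F), TRANSFORM:-, EMIT:-] out:-; bubbles=2
Tick 9: [PARSE:-, VALIDATE:P4(v=1,ok=T), TRANSFORM:P3(v=0,ok=F), EMIT:-] out:-; bubbles=2
Tick 10: [PARSE:-, VALIDATE:-, TRANSFORM:P4(v=4,ok=T), EMIT:P3(v=0,ok=F)] out:-; bubbles=2
Tick 11: [PARSE:P5(v=7,ok=F), VALIDATE:-, TRANSFORM:-, EMIT:P4(v=4,ok=T)] out:P3(v=0); bubbles=2
Tick 12: [PARSE:P6(v=14,ok=F), VALIDATE:P5(v=7,ok=F), TRANSFORM:-, EMIT:-] out:P4(v=4); bubbles=2
Tick 13: [PARSE:-, VALIDATE:P6(v=14,ok=T), TRANSFORM:P5(v=0,ok=F), EMIT:-] out:-; bubbles=2
Tick 14: [PARSE:-, VALIDATE:-, TRANSFORM:P6(v=56,ok=T), EMIT:P5(v=0,ok=F)] out:-; bubbles=2
Tick 15: [PARSE:-, VALIDATE:-, TRANSFORM:-, EMIT:P6(v=56,ok=T)] out:P5(v=0); bubbles=3
Tick 16: [PARSE:-, VALIDATE:-, TRANSFORM:-, EMIT:-] out:P6(v=56); bubbles=4
Total bubble-slots: 40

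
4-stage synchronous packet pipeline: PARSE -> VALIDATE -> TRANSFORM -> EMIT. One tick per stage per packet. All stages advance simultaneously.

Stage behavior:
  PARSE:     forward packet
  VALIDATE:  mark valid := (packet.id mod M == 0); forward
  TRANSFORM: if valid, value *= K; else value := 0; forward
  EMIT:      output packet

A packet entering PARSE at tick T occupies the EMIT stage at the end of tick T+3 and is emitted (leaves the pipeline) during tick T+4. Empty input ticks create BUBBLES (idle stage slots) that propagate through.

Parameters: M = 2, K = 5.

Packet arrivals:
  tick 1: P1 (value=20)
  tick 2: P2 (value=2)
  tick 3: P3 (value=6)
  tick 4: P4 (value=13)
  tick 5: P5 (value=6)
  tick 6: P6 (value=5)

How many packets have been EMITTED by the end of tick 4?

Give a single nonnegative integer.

Tick 1: [PARSE:P1(v=20,ok=F), VALIDATE:-, TRANSFORM:-, EMIT:-] out:-; in:P1
Tick 2: [PARSE:P2(v=2,ok=F), VALIDATE:P1(v=20,ok=F), TRANSFORM:-, EMIT:-] out:-; in:P2
Tick 3: [PARSE:P3(v=6,ok=F), VALIDATE:P2(v=2,ok=T), TRANSFORM:P1(v=0,ok=F), EMIT:-] out:-; in:P3
Tick 4: [PARSE:P4(v=13,ok=F), VALIDATE:P3(v=6,ok=F), TRANSFORM:P2(v=10,ok=T), EMIT:P1(v=0,ok=F)] out:-; in:P4
Emitted by tick 4: []

Answer: 0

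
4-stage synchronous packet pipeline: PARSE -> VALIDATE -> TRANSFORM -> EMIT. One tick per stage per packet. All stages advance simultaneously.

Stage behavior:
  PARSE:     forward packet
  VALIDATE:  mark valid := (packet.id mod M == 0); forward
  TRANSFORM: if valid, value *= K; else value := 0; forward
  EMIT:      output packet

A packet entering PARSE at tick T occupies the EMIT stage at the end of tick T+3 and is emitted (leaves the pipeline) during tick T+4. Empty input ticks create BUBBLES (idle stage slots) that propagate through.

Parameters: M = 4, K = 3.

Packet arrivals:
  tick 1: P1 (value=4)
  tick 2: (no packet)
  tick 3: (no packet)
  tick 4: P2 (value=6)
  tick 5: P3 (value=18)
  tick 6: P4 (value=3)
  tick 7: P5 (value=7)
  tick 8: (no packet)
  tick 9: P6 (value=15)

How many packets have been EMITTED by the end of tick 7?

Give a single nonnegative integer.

Tick 1: [PARSE:P1(v=4,ok=F), VALIDATE:-, TRANSFORM:-, EMIT:-] out:-; in:P1
Tick 2: [PARSE:-, VALIDATE:P1(v=4,ok=F), TRANSFORM:-, EMIT:-] out:-; in:-
Tick 3: [PARSE:-, VALIDATE:-, TRANSFORM:P1(v=0,ok=F), EMIT:-] out:-; in:-
Tick 4: [PARSE:P2(v=6,ok=F), VALIDATE:-, TRANSFORM:-, EMIT:P1(v=0,ok=F)] out:-; in:P2
Tick 5: [PARSE:P3(v=18,ok=F), VALIDATE:P2(v=6,ok=F), TRANSFORM:-, EMIT:-] out:P1(v=0); in:P3
Tick 6: [PARSE:P4(v=3,ok=F), VALIDATE:P3(v=18,ok=F), TRANSFORM:P2(v=0,ok=F), EMIT:-] out:-; in:P4
Tick 7: [PARSE:P5(v=7,ok=F), VALIDATE:P4(v=3,ok=T), TRANSFORM:P3(v=0,ok=F), EMIT:P2(v=0,ok=F)] out:-; in:P5
Emitted by tick 7: ['P1']

Answer: 1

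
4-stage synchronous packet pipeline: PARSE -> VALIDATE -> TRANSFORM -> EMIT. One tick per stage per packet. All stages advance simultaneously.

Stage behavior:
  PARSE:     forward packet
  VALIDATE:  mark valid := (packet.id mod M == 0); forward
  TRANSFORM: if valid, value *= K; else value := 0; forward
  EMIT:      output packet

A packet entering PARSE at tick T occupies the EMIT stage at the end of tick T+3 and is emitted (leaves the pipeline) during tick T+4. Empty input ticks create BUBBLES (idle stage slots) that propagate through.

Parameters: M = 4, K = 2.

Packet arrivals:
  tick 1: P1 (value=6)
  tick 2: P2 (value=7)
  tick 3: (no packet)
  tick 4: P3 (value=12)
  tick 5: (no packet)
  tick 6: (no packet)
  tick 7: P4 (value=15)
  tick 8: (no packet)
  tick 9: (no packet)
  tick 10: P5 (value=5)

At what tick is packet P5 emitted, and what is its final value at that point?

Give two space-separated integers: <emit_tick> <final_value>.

Answer: 14 0

Derivation:
Tick 1: [PARSE:P1(v=6,ok=F), VALIDATE:-, TRANSFORM:-, EMIT:-] out:-; in:P1
Tick 2: [PARSE:P2(v=7,ok=F), VALIDATE:P1(v=6,ok=F), TRANSFORM:-, EMIT:-] out:-; in:P2
Tick 3: [PARSE:-, VALIDATE:P2(v=7,ok=F), TRANSFORM:P1(v=0,ok=F), EMIT:-] out:-; in:-
Tick 4: [PARSE:P3(v=12,ok=F), VALIDATE:-, TRANSFORM:P2(v=0,ok=F), EMIT:P1(v=0,ok=F)] out:-; in:P3
Tick 5: [PARSE:-, VALIDATE:P3(v=12,ok=F), TRANSFORM:-, EMIT:P2(v=0,ok=F)] out:P1(v=0); in:-
Tick 6: [PARSE:-, VALIDATE:-, TRANSFORM:P3(v=0,ok=F), EMIT:-] out:P2(v=0); in:-
Tick 7: [PARSE:P4(v=15,ok=F), VALIDATE:-, TRANSFORM:-, EMIT:P3(v=0,ok=F)] out:-; in:P4
Tick 8: [PARSE:-, VALIDATE:P4(v=15,ok=T), TRANSFORM:-, EMIT:-] out:P3(v=0); in:-
Tick 9: [PARSE:-, VALIDATE:-, TRANSFORM:P4(v=30,ok=T), EMIT:-] out:-; in:-
Tick 10: [PARSE:P5(v=5,ok=F), VALIDATE:-, TRANSFORM:-, EMIT:P4(v=30,ok=T)] out:-; in:P5
Tick 11: [PARSE:-, VALIDATE:P5(v=5,ok=F), TRANSFORM:-, EMIT:-] out:P4(v=30); in:-
Tick 12: [PARSE:-, VALIDATE:-, TRANSFORM:P5(v=0,ok=F), EMIT:-] out:-; in:-
Tick 13: [PARSE:-, VALIDATE:-, TRANSFORM:-, EMIT:P5(v=0,ok=F)] out:-; in:-
Tick 14: [PARSE:-, VALIDATE:-, TRANSFORM:-, EMIT:-] out:P5(v=0); in:-
P5: arrives tick 10, valid=False (id=5, id%4=1), emit tick 14, final value 0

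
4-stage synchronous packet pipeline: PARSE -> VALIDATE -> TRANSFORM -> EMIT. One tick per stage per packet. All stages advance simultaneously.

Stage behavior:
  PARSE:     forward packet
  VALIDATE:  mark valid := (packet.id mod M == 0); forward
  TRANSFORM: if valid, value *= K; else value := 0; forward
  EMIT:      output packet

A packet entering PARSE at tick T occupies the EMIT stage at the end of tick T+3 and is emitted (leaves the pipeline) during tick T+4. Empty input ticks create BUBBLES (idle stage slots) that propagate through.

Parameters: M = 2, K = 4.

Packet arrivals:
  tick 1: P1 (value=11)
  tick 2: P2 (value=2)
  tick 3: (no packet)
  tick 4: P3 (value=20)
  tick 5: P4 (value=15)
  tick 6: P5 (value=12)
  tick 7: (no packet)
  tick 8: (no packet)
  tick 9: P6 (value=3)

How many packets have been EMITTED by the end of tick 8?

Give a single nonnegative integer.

Tick 1: [PARSE:P1(v=11,ok=F), VALIDATE:-, TRANSFORM:-, EMIT:-] out:-; in:P1
Tick 2: [PARSE:P2(v=2,ok=F), VALIDATE:P1(v=11,ok=F), TRANSFORM:-, EMIT:-] out:-; in:P2
Tick 3: [PARSE:-, VALIDATE:P2(v=2,ok=T), TRANSFORM:P1(v=0,ok=F), EMIT:-] out:-; in:-
Tick 4: [PARSE:P3(v=20,ok=F), VALIDATE:-, TRANSFORM:P2(v=8,ok=T), EMIT:P1(v=0,ok=F)] out:-; in:P3
Tick 5: [PARSE:P4(v=15,ok=F), VALIDATE:P3(v=20,ok=F), TRANSFORM:-, EMIT:P2(v=8,ok=T)] out:P1(v=0); in:P4
Tick 6: [PARSE:P5(v=12,ok=F), VALIDATE:P4(v=15,ok=T), TRANSFORM:P3(v=0,ok=F), EMIT:-] out:P2(v=8); in:P5
Tick 7: [PARSE:-, VALIDATE:P5(v=12,ok=F), TRANSFORM:P4(v=60,ok=T), EMIT:P3(v=0,ok=F)] out:-; in:-
Tick 8: [PARSE:-, VALIDATE:-, TRANSFORM:P5(v=0,ok=F), EMIT:P4(v=60,ok=T)] out:P3(v=0); in:-
Emitted by tick 8: ['P1', 'P2', 'P3']

Answer: 3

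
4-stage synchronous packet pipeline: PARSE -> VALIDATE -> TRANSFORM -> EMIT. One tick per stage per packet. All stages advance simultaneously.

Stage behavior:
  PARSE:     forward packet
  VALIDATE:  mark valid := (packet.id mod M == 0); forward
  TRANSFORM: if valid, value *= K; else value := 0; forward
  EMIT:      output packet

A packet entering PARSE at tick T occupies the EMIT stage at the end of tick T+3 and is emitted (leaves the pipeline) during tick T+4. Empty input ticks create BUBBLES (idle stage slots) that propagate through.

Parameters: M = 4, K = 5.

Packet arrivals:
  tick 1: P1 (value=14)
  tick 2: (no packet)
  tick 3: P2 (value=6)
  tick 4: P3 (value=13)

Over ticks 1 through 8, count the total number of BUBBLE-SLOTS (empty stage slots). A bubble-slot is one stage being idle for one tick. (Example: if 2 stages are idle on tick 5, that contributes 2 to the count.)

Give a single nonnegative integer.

Tick 1: [PARSE:P1(v=14,ok=F), VALIDATE:-, TRANSFORM:-, EMIT:-] out:-; bubbles=3
Tick 2: [PARSE:-, VALIDATE:P1(v=14,ok=F), TRANSFORM:-, EMIT:-] out:-; bubbles=3
Tick 3: [PARSE:P2(v=6,ok=F), VALIDATE:-, TRANSFORM:P1(v=0,ok=F), EMIT:-] out:-; bubbles=2
Tick 4: [PARSE:P3(v=13,ok=F), VALIDATE:P2(v=6,ok=F), TRANSFORM:-, EMIT:P1(v=0,ok=F)] out:-; bubbles=1
Tick 5: [PARSE:-, VALIDATE:P3(v=13,ok=F), TRANSFORM:P2(v=0,ok=F), EMIT:-] out:P1(v=0); bubbles=2
Tick 6: [PARSE:-, VALIDATE:-, TRANSFORM:P3(v=0,ok=F), EMIT:P2(v=0,ok=F)] out:-; bubbles=2
Tick 7: [PARSE:-, VALIDATE:-, TRANSFORM:-, EMIT:P3(v=0,ok=F)] out:P2(v=0); bubbles=3
Tick 8: [PARSE:-, VALIDATE:-, TRANSFORM:-, EMIT:-] out:P3(v=0); bubbles=4
Total bubble-slots: 20

Answer: 20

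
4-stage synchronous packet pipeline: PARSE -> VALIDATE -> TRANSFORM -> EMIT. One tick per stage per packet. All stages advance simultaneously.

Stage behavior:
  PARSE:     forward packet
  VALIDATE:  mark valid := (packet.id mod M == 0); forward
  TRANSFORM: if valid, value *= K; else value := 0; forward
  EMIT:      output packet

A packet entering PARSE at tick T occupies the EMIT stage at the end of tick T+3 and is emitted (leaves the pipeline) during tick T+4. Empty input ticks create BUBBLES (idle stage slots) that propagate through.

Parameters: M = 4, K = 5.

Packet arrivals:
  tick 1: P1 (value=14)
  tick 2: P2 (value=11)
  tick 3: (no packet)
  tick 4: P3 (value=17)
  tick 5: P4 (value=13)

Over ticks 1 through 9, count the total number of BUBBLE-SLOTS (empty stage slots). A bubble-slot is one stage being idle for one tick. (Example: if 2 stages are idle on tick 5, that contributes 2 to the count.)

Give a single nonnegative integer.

Answer: 20

Derivation:
Tick 1: [PARSE:P1(v=14,ok=F), VALIDATE:-, TRANSFORM:-, EMIT:-] out:-; bubbles=3
Tick 2: [PARSE:P2(v=11,ok=F), VALIDATE:P1(v=14,ok=F), TRANSFORM:-, EMIT:-] out:-; bubbles=2
Tick 3: [PARSE:-, VALIDATE:P2(v=11,ok=F), TRANSFORM:P1(v=0,ok=F), EMIT:-] out:-; bubbles=2
Tick 4: [PARSE:P3(v=17,ok=F), VALIDATE:-, TRANSFORM:P2(v=0,ok=F), EMIT:P1(v=0,ok=F)] out:-; bubbles=1
Tick 5: [PARSE:P4(v=13,ok=F), VALIDATE:P3(v=17,ok=F), TRANSFORM:-, EMIT:P2(v=0,ok=F)] out:P1(v=0); bubbles=1
Tick 6: [PARSE:-, VALIDATE:P4(v=13,ok=T), TRANSFORM:P3(v=0,ok=F), EMIT:-] out:P2(v=0); bubbles=2
Tick 7: [PARSE:-, VALIDATE:-, TRANSFORM:P4(v=65,ok=T), EMIT:P3(v=0,ok=F)] out:-; bubbles=2
Tick 8: [PARSE:-, VALIDATE:-, TRANSFORM:-, EMIT:P4(v=65,ok=T)] out:P3(v=0); bubbles=3
Tick 9: [PARSE:-, VALIDATE:-, TRANSFORM:-, EMIT:-] out:P4(v=65); bubbles=4
Total bubble-slots: 20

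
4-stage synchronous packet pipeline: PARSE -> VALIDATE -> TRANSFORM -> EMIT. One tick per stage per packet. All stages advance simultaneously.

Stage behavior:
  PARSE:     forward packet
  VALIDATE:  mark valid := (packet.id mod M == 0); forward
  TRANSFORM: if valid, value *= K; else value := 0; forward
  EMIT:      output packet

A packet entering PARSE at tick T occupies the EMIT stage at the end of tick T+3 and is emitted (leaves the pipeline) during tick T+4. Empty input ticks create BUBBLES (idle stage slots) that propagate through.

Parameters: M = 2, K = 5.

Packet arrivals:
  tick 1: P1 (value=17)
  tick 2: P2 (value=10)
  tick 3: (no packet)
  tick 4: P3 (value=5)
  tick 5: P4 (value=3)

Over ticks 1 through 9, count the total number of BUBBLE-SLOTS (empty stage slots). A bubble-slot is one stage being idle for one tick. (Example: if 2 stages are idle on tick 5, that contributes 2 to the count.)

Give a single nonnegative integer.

Tick 1: [PARSE:P1(v=17,ok=F), VALIDATE:-, TRANSFORM:-, EMIT:-] out:-; bubbles=3
Tick 2: [PARSE:P2(v=10,ok=F), VALIDATE:P1(v=17,ok=F), TRANSFORM:-, EMIT:-] out:-; bubbles=2
Tick 3: [PARSE:-, VALIDATE:P2(v=10,ok=T), TRANSFORM:P1(v=0,ok=F), EMIT:-] out:-; bubbles=2
Tick 4: [PARSE:P3(v=5,ok=F), VALIDATE:-, TRANSFORM:P2(v=50,ok=T), EMIT:P1(v=0,ok=F)] out:-; bubbles=1
Tick 5: [PARSE:P4(v=3,ok=F), VALIDATE:P3(v=5,ok=F), TRANSFORM:-, EMIT:P2(v=50,ok=T)] out:P1(v=0); bubbles=1
Tick 6: [PARSE:-, VALIDATE:P4(v=3,ok=T), TRANSFORM:P3(v=0,ok=F), EMIT:-] out:P2(v=50); bubbles=2
Tick 7: [PARSE:-, VALIDATE:-, TRANSFORM:P4(v=15,ok=T), EMIT:P3(v=0,ok=F)] out:-; bubbles=2
Tick 8: [PARSE:-, VALIDATE:-, TRANSFORM:-, EMIT:P4(v=15,ok=T)] out:P3(v=0); bubbles=3
Tick 9: [PARSE:-, VALIDATE:-, TRANSFORM:-, EMIT:-] out:P4(v=15); bubbles=4
Total bubble-slots: 20

Answer: 20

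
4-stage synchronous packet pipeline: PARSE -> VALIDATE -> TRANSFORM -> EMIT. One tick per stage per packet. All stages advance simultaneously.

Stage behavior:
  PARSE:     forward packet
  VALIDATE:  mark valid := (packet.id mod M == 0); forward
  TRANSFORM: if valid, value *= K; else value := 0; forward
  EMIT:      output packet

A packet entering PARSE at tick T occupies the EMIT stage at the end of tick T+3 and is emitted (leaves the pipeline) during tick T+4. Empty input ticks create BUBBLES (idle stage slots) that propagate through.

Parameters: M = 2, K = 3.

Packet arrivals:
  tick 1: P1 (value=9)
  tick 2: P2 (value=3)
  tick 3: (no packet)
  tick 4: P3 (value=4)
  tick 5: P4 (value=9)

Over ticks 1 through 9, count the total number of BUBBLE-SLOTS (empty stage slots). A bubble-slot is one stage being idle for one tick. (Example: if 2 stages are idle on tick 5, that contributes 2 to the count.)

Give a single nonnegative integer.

Tick 1: [PARSE:P1(v=9,ok=F), VALIDATE:-, TRANSFORM:-, EMIT:-] out:-; bubbles=3
Tick 2: [PARSE:P2(v=3,ok=F), VALIDATE:P1(v=9,ok=F), TRANSFORM:-, EMIT:-] out:-; bubbles=2
Tick 3: [PARSE:-, VALIDATE:P2(v=3,ok=T), TRANSFORM:P1(v=0,ok=F), EMIT:-] out:-; bubbles=2
Tick 4: [PARSE:P3(v=4,ok=F), VALIDATE:-, TRANSFORM:P2(v=9,ok=T), EMIT:P1(v=0,ok=F)] out:-; bubbles=1
Tick 5: [PARSE:P4(v=9,ok=F), VALIDATE:P3(v=4,ok=F), TRANSFORM:-, EMIT:P2(v=9,ok=T)] out:P1(v=0); bubbles=1
Tick 6: [PARSE:-, VALIDATE:P4(v=9,ok=T), TRANSFORM:P3(v=0,ok=F), EMIT:-] out:P2(v=9); bubbles=2
Tick 7: [PARSE:-, VALIDATE:-, TRANSFORM:P4(v=27,ok=T), EMIT:P3(v=0,ok=F)] out:-; bubbles=2
Tick 8: [PARSE:-, VALIDATE:-, TRANSFORM:-, EMIT:P4(v=27,ok=T)] out:P3(v=0); bubbles=3
Tick 9: [PARSE:-, VALIDATE:-, TRANSFORM:-, EMIT:-] out:P4(v=27); bubbles=4
Total bubble-slots: 20

Answer: 20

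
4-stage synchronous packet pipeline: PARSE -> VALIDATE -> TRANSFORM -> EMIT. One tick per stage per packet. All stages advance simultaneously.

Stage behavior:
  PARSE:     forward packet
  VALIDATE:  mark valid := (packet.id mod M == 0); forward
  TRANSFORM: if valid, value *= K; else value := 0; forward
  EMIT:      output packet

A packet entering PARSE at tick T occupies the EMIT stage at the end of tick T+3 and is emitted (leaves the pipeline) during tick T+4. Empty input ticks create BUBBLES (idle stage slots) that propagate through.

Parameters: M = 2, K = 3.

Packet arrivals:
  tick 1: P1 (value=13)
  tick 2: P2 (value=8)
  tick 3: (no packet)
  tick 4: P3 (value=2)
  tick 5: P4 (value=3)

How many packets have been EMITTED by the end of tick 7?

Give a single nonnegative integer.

Tick 1: [PARSE:P1(v=13,ok=F), VALIDATE:-, TRANSFORM:-, EMIT:-] out:-; in:P1
Tick 2: [PARSE:P2(v=8,ok=F), VALIDATE:P1(v=13,ok=F), TRANSFORM:-, EMIT:-] out:-; in:P2
Tick 3: [PARSE:-, VALIDATE:P2(v=8,ok=T), TRANSFORM:P1(v=0,ok=F), EMIT:-] out:-; in:-
Tick 4: [PARSE:P3(v=2,ok=F), VALIDATE:-, TRANSFORM:P2(v=24,ok=T), EMIT:P1(v=0,ok=F)] out:-; in:P3
Tick 5: [PARSE:P4(v=3,ok=F), VALIDATE:P3(v=2,ok=F), TRANSFORM:-, EMIT:P2(v=24,ok=T)] out:P1(v=0); in:P4
Tick 6: [PARSE:-, VALIDATE:P4(v=3,ok=T), TRANSFORM:P3(v=0,ok=F), EMIT:-] out:P2(v=24); in:-
Tick 7: [PARSE:-, VALIDATE:-, TRANSFORM:P4(v=9,ok=T), EMIT:P3(v=0,ok=F)] out:-; in:-
Emitted by tick 7: ['P1', 'P2']

Answer: 2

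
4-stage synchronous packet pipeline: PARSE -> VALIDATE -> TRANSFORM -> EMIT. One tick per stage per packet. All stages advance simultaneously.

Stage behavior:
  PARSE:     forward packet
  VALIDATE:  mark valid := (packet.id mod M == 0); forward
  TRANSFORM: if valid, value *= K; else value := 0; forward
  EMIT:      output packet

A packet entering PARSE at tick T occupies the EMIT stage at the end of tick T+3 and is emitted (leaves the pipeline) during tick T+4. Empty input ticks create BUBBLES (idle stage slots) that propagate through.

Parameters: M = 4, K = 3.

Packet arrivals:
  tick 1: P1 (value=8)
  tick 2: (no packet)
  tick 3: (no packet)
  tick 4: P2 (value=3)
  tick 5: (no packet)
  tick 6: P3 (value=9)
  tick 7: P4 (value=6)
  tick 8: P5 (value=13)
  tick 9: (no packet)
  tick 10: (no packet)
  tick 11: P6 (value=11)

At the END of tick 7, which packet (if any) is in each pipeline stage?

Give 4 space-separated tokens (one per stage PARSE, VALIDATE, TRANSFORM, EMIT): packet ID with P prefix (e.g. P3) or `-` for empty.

Tick 1: [PARSE:P1(v=8,ok=F), VALIDATE:-, TRANSFORM:-, EMIT:-] out:-; in:P1
Tick 2: [PARSE:-, VALIDATE:P1(v=8,ok=F), TRANSFORM:-, EMIT:-] out:-; in:-
Tick 3: [PARSE:-, VALIDATE:-, TRANSFORM:P1(v=0,ok=F), EMIT:-] out:-; in:-
Tick 4: [PARSE:P2(v=3,ok=F), VALIDATE:-, TRANSFORM:-, EMIT:P1(v=0,ok=F)] out:-; in:P2
Tick 5: [PARSE:-, VALIDATE:P2(v=3,ok=F), TRANSFORM:-, EMIT:-] out:P1(v=0); in:-
Tick 6: [PARSE:P3(v=9,ok=F), VALIDATE:-, TRANSFORM:P2(v=0,ok=F), EMIT:-] out:-; in:P3
Tick 7: [PARSE:P4(v=6,ok=F), VALIDATE:P3(v=9,ok=F), TRANSFORM:-, EMIT:P2(v=0,ok=F)] out:-; in:P4
At end of tick 7: ['P4', 'P3', '-', 'P2']

Answer: P4 P3 - P2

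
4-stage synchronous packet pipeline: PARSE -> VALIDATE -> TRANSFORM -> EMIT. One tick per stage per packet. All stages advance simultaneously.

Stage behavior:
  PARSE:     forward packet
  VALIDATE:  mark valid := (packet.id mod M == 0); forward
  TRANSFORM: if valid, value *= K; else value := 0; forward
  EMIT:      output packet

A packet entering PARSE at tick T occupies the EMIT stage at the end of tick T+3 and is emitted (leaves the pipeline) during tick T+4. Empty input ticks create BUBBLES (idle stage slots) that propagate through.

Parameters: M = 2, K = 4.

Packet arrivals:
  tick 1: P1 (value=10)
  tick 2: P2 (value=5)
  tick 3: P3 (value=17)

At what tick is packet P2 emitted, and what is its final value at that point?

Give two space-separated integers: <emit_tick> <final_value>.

Answer: 6 20

Derivation:
Tick 1: [PARSE:P1(v=10,ok=F), VALIDATE:-, TRANSFORM:-, EMIT:-] out:-; in:P1
Tick 2: [PARSE:P2(v=5,ok=F), VALIDATE:P1(v=10,ok=F), TRANSFORM:-, EMIT:-] out:-; in:P2
Tick 3: [PARSE:P3(v=17,ok=F), VALIDATE:P2(v=5,ok=T), TRANSFORM:P1(v=0,ok=F), EMIT:-] out:-; in:P3
Tick 4: [PARSE:-, VALIDATE:P3(v=17,ok=F), TRANSFORM:P2(v=20,ok=T), EMIT:P1(v=0,ok=F)] out:-; in:-
Tick 5: [PARSE:-, VALIDATE:-, TRANSFORM:P3(v=0,ok=F), EMIT:P2(v=20,ok=T)] out:P1(v=0); in:-
Tick 6: [PARSE:-, VALIDATE:-, TRANSFORM:-, EMIT:P3(v=0,ok=F)] out:P2(v=20); in:-
Tick 7: [PARSE:-, VALIDATE:-, TRANSFORM:-, EMIT:-] out:P3(v=0); in:-
P2: arrives tick 2, valid=True (id=2, id%2=0), emit tick 6, final value 20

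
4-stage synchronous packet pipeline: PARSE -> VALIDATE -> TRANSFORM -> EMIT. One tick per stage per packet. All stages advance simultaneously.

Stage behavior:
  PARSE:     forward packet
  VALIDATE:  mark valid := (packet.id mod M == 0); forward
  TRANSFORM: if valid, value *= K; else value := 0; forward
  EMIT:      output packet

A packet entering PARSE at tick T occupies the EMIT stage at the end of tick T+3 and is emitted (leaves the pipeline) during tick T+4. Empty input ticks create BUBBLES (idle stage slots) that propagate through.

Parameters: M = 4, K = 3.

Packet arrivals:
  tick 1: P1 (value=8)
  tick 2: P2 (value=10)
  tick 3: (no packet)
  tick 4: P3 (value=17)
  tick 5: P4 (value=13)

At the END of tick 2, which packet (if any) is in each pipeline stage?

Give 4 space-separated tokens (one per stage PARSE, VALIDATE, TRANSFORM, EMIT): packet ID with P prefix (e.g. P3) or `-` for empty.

Tick 1: [PARSE:P1(v=8,ok=F), VALIDATE:-, TRANSFORM:-, EMIT:-] out:-; in:P1
Tick 2: [PARSE:P2(v=10,ok=F), VALIDATE:P1(v=8,ok=F), TRANSFORM:-, EMIT:-] out:-; in:P2
At end of tick 2: ['P2', 'P1', '-', '-']

Answer: P2 P1 - -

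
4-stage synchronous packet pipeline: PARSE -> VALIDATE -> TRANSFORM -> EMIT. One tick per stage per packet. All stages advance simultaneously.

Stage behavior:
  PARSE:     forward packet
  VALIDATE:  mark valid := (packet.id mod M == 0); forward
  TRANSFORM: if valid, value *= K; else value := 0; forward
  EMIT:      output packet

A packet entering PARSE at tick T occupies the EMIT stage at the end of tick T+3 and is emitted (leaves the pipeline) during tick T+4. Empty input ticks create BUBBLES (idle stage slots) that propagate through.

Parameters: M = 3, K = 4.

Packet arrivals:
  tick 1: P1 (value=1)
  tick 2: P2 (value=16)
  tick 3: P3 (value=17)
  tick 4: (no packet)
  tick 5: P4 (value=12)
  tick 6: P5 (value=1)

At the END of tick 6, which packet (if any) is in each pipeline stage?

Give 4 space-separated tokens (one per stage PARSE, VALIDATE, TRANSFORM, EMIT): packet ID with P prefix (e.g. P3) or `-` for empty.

Answer: P5 P4 - P3

Derivation:
Tick 1: [PARSE:P1(v=1,ok=F), VALIDATE:-, TRANSFORM:-, EMIT:-] out:-; in:P1
Tick 2: [PARSE:P2(v=16,ok=F), VALIDATE:P1(v=1,ok=F), TRANSFORM:-, EMIT:-] out:-; in:P2
Tick 3: [PARSE:P3(v=17,ok=F), VALIDATE:P2(v=16,ok=F), TRANSFORM:P1(v=0,ok=F), EMIT:-] out:-; in:P3
Tick 4: [PARSE:-, VALIDATE:P3(v=17,ok=T), TRANSFORM:P2(v=0,ok=F), EMIT:P1(v=0,ok=F)] out:-; in:-
Tick 5: [PARSE:P4(v=12,ok=F), VALIDATE:-, TRANSFORM:P3(v=68,ok=T), EMIT:P2(v=0,ok=F)] out:P1(v=0); in:P4
Tick 6: [PARSE:P5(v=1,ok=F), VALIDATE:P4(v=12,ok=F), TRANSFORM:-, EMIT:P3(v=68,ok=T)] out:P2(v=0); in:P5
At end of tick 6: ['P5', 'P4', '-', 'P3']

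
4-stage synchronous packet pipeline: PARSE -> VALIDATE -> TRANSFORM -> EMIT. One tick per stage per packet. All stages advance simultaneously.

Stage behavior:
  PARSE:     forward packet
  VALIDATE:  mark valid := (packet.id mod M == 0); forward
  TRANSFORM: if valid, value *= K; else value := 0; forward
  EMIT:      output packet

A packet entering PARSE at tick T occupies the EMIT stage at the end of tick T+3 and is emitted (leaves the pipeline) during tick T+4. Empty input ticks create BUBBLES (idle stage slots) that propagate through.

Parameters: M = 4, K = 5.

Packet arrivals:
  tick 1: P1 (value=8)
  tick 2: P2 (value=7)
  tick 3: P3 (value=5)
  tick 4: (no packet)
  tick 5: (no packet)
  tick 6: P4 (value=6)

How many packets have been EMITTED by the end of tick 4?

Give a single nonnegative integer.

Answer: 0

Derivation:
Tick 1: [PARSE:P1(v=8,ok=F), VALIDATE:-, TRANSFORM:-, EMIT:-] out:-; in:P1
Tick 2: [PARSE:P2(v=7,ok=F), VALIDATE:P1(v=8,ok=F), TRANSFORM:-, EMIT:-] out:-; in:P2
Tick 3: [PARSE:P3(v=5,ok=F), VALIDATE:P2(v=7,ok=F), TRANSFORM:P1(v=0,ok=F), EMIT:-] out:-; in:P3
Tick 4: [PARSE:-, VALIDATE:P3(v=5,ok=F), TRANSFORM:P2(v=0,ok=F), EMIT:P1(v=0,ok=F)] out:-; in:-
Emitted by tick 4: []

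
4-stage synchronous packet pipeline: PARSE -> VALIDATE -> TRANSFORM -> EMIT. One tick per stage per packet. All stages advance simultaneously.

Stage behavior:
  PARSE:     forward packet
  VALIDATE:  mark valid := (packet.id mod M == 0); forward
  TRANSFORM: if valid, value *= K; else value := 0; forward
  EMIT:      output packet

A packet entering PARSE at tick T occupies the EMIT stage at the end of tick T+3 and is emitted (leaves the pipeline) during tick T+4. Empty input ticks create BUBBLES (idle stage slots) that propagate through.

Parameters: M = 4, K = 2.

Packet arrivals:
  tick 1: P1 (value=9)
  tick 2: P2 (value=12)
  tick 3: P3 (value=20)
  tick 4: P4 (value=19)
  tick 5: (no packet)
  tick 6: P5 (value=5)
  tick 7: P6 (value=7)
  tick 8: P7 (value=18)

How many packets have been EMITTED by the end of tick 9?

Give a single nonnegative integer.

Answer: 4

Derivation:
Tick 1: [PARSE:P1(v=9,ok=F), VALIDATE:-, TRANSFORM:-, EMIT:-] out:-; in:P1
Tick 2: [PARSE:P2(v=12,ok=F), VALIDATE:P1(v=9,ok=F), TRANSFORM:-, EMIT:-] out:-; in:P2
Tick 3: [PARSE:P3(v=20,ok=F), VALIDATE:P2(v=12,ok=F), TRANSFORM:P1(v=0,ok=F), EMIT:-] out:-; in:P3
Tick 4: [PARSE:P4(v=19,ok=F), VALIDATE:P3(v=20,ok=F), TRANSFORM:P2(v=0,ok=F), EMIT:P1(v=0,ok=F)] out:-; in:P4
Tick 5: [PARSE:-, VALIDATE:P4(v=19,ok=T), TRANSFORM:P3(v=0,ok=F), EMIT:P2(v=0,ok=F)] out:P1(v=0); in:-
Tick 6: [PARSE:P5(v=5,ok=F), VALIDATE:-, TRANSFORM:P4(v=38,ok=T), EMIT:P3(v=0,ok=F)] out:P2(v=0); in:P5
Tick 7: [PARSE:P6(v=7,ok=F), VALIDATE:P5(v=5,ok=F), TRANSFORM:-, EMIT:P4(v=38,ok=T)] out:P3(v=0); in:P6
Tick 8: [PARSE:P7(v=18,ok=F), VALIDATE:P6(v=7,ok=F), TRANSFORM:P5(v=0,ok=F), EMIT:-] out:P4(v=38); in:P7
Tick 9: [PARSE:-, VALIDATE:P7(v=18,ok=F), TRANSFORM:P6(v=0,ok=F), EMIT:P5(v=0,ok=F)] out:-; in:-
Emitted by tick 9: ['P1', 'P2', 'P3', 'P4']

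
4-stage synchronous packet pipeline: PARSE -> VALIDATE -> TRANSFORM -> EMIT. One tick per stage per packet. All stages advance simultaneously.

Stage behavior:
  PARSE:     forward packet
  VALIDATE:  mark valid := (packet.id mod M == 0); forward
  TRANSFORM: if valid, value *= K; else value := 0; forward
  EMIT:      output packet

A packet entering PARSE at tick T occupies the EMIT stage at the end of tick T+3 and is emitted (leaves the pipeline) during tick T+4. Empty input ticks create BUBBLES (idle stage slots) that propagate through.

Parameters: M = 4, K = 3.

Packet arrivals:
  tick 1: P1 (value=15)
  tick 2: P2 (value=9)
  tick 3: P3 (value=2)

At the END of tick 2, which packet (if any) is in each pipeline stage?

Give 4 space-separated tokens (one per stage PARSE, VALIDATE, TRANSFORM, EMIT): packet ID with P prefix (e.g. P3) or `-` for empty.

Tick 1: [PARSE:P1(v=15,ok=F), VALIDATE:-, TRANSFORM:-, EMIT:-] out:-; in:P1
Tick 2: [PARSE:P2(v=9,ok=F), VALIDATE:P1(v=15,ok=F), TRANSFORM:-, EMIT:-] out:-; in:P2
At end of tick 2: ['P2', 'P1', '-', '-']

Answer: P2 P1 - -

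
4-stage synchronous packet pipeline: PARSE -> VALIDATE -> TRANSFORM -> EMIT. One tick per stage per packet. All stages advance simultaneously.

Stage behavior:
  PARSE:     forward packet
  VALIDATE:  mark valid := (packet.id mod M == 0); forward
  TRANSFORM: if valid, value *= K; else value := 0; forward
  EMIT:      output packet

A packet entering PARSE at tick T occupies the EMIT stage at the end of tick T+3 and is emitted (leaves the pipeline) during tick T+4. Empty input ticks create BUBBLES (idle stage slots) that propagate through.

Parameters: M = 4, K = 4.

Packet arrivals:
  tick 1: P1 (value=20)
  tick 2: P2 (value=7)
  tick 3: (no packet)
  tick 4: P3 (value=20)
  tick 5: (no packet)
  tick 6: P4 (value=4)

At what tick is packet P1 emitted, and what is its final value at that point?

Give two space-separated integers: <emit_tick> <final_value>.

Tick 1: [PARSE:P1(v=20,ok=F), VALIDATE:-, TRANSFORM:-, EMIT:-] out:-; in:P1
Tick 2: [PARSE:P2(v=7,ok=F), VALIDATE:P1(v=20,ok=F), TRANSFORM:-, EMIT:-] out:-; in:P2
Tick 3: [PARSE:-, VALIDATE:P2(v=7,ok=F), TRANSFORM:P1(v=0,ok=F), EMIT:-] out:-; in:-
Tick 4: [PARSE:P3(v=20,ok=F), VALIDATE:-, TRANSFORM:P2(v=0,ok=F), EMIT:P1(v=0,ok=F)] out:-; in:P3
Tick 5: [PARSE:-, VALIDATE:P3(v=20,ok=F), TRANSFORM:-, EMIT:P2(v=0,ok=F)] out:P1(v=0); in:-
Tick 6: [PARSE:P4(v=4,ok=F), VALIDATE:-, TRANSFORM:P3(v=0,ok=F), EMIT:-] out:P2(v=0); in:P4
Tick 7: [PARSE:-, VALIDATE:P4(v=4,ok=T), TRANSFORM:-, EMIT:P3(v=0,ok=F)] out:-; in:-
Tick 8: [PARSE:-, VALIDATE:-, TRANSFORM:P4(v=16,ok=T), EMIT:-] out:P3(v=0); in:-
Tick 9: [PARSE:-, VALIDATE:-, TRANSFORM:-, EMIT:P4(v=16,ok=T)] out:-; in:-
Tick 10: [PARSE:-, VALIDATE:-, TRANSFORM:-, EMIT:-] out:P4(v=16); in:-
P1: arrives tick 1, valid=False (id=1, id%4=1), emit tick 5, final value 0

Answer: 5 0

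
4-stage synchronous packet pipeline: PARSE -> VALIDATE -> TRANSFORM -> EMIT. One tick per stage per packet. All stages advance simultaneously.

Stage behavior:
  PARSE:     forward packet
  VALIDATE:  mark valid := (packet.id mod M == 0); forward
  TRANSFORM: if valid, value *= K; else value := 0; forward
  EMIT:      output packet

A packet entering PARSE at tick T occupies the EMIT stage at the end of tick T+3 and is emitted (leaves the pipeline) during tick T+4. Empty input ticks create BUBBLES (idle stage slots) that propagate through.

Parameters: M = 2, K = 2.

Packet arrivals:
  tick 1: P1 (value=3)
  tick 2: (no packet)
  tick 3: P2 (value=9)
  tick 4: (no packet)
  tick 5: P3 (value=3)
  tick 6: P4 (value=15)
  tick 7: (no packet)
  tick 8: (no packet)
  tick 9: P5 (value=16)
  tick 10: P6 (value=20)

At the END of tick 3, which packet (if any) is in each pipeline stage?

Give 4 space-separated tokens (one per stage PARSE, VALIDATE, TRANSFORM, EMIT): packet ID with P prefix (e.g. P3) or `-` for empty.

Answer: P2 - P1 -

Derivation:
Tick 1: [PARSE:P1(v=3,ok=F), VALIDATE:-, TRANSFORM:-, EMIT:-] out:-; in:P1
Tick 2: [PARSE:-, VALIDATE:P1(v=3,ok=F), TRANSFORM:-, EMIT:-] out:-; in:-
Tick 3: [PARSE:P2(v=9,ok=F), VALIDATE:-, TRANSFORM:P1(v=0,ok=F), EMIT:-] out:-; in:P2
At end of tick 3: ['P2', '-', 'P1', '-']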